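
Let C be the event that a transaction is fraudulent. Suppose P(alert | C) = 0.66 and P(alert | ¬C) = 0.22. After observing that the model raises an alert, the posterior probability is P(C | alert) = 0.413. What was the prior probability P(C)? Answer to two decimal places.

P(C) = 0.19

Bayes' rule in odds form gives O(C|E) = O(C)·[P(E|C)/P(E|¬C)], hence O(C) = O(C|E)/LR.
Posterior odds = 0.413/(1−0.413) = 0.7036. LR = 0.66/0.22 = 3.0000.
Prior odds = 0.7036/3.0000 = 0.2345, so P(C) = 0.2345/(1+0.2345) ≈ 0.19.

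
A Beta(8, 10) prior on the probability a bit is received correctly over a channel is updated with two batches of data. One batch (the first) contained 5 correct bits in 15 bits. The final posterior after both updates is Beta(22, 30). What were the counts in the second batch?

Because Beta–binomial updating is additive in the counts, the combined data contributed (α_post−α_prior, β_post−β_prior) successes and failures.
Total across both batches: 22−8=14 correct bits, 30−10=20 errors.
Subtract the first batch: 14−5=9 correct bits and 20−10=10 errors.

9 correct bits and 10 errors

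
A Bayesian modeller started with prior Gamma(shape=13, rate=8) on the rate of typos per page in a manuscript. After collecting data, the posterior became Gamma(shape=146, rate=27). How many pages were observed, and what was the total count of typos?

n = 19 pages with total 133 typos

A Gamma(α, β) prior (rate parametrization) on a Poisson rate with n observations summing to S gives posterior Gamma(α+S, β+n).
Matching: Σxᵢ = 146 − 13 = 133 and n = 27 − 8 = 19.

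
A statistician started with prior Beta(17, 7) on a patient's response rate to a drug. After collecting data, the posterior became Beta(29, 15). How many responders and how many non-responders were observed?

12 responders and 8 non-responders

Under Beta–binomial conjugacy the posterior parameters are (a+s, b+f).
So s = 29 − 17 = 12 and f = 15 − 7 = 8.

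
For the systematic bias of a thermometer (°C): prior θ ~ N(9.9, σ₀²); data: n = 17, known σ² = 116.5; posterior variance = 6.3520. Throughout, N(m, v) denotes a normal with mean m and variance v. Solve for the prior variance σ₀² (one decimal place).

σ₀² = 86.9

For the Normal–Normal model with known σ², precisions add: τ_n = τ₀ + n/σ².
So 1/σ₀² = 1/6.3520 − 17/116.5 = 0.157431 − 0.145923 = 0.011508.
Hence σ₀² = 1/0.011508 ≈ 86.9.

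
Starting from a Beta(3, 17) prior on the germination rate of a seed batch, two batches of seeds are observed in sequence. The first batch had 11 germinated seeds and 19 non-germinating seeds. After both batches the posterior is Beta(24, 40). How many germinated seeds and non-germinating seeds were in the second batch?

10 germinated seeds and 4 non-germinating seeds

Sequential conjugate updates are equivalent to a single update on the pooled data, so total successes = posterior α − prior α and total failures = posterior β − prior β.
Total across both batches: 24−3=21 germinated seeds, 40−17=23 non-germinating seeds.
Subtract the first batch: 21−11=10 germinated seeds and 23−19=4 non-germinating seeds.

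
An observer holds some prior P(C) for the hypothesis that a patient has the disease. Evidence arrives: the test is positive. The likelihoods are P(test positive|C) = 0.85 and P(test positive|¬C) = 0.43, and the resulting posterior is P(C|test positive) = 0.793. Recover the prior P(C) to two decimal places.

Bayes' rule in odds form gives O(C|E) = O(C)·[P(E|C)/P(E|¬C)], hence O(C) = O(C|E)/LR.
Posterior odds = 0.793/(1−0.793) = 3.8309. LR = 0.85/0.43 = 1.9767.
Prior odds = 3.8309/1.9767 = 1.9380, so P(C) = 1.9380/(1+1.9380) ≈ 0.66.

P(C) = 0.66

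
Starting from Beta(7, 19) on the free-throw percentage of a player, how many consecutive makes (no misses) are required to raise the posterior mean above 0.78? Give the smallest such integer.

k = 61

After k makes and 0 misses the posterior is Beta(7+k, 19), with mean (7+k)/(7+19+k).
Set (7+k)/(26+k) > 0.78 and solve: k > (0.78·26 − 7)/(1 − 0.78) = 60.364.
The smallest integer exceeding 60.364 is 61, and checking k=61: (68)/(87) = 0.7816 > 0.78.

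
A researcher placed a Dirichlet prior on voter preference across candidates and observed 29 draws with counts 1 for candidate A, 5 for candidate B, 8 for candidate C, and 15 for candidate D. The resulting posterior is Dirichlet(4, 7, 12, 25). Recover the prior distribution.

For a Dirichlet(α) prior with multinomial counts c, the posterior is Dirichlet(α + c) componentwise.
Subtract each count from the matching posterior parameter: 4−1=3, 7−5=2, 12−8=4, 25−15=10.

Dirichlet(3, 2, 4, 10)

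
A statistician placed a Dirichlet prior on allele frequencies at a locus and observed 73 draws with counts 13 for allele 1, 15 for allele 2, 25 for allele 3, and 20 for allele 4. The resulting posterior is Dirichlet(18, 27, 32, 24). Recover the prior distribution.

Dirichlet(5, 12, 7, 4)

For a Dirichlet(α) prior with multinomial counts c, the posterior is Dirichlet(α + c) componentwise.
Subtract each count from the matching posterior parameter: 18−13=5, 27−15=12, 32−25=7, 24−20=4.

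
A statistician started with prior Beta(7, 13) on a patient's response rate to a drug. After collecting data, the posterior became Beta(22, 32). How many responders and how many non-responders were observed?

Under Beta–binomial conjugacy the posterior parameters are (a+s, b+f).
Match parameters: s=22−7=15, f=32−13=19.

15 responders and 19 non-responders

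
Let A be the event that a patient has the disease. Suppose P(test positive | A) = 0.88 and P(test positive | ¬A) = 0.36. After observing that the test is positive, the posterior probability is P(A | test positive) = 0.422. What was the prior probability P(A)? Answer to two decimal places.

Bayes' rule in odds form gives O(A|E) = O(A)·[P(E|A)/P(E|¬A)], hence O(A) = O(A|E)/LR.
Posterior odds = 0.422/(1−0.422) = 0.7301. LR = 0.88/0.36 = 2.4444.
Prior odds = 0.7301/2.4444 = 0.2987, so P(A) = 0.2987/(1+0.2987) ≈ 0.23.

P(A) = 0.23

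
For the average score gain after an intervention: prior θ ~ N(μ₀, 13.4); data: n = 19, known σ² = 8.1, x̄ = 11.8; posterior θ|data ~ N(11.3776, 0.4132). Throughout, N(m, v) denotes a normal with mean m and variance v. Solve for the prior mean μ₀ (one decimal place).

The posterior mean is a precision-weighted average: μ_n = (τ₀μ₀ + τ_data·x̄)/(τ₀+τ_data), with τ₀=1/σ₀² and τ_data=n/σ².
Here τ₀ = 1/13.4 = 0.074627 and τ_data = 19/8.1 = 2.345679, so τ_n = 2.420306.
Rearranging for μ₀: μ₀ = (μ_n·τ_n − τ_data·x̄)/τ₀ = (11.3776·2.420306 − 2.345679·11.8) / 0.074627 = -0.141739/0.074627 ≈ -1.9.

μ₀ = -1.9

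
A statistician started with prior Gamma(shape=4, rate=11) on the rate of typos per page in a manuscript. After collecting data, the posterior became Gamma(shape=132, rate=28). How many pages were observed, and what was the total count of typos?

n = 17 pages with total 128 typos

A Gamma(α, β) prior (rate parametrization) on a Poisson rate with n observations summing to S gives posterior Gamma(α+S, β+n).
Matching: Σxᵢ = 132 − 4 = 128 and n = 28 − 11 = 17.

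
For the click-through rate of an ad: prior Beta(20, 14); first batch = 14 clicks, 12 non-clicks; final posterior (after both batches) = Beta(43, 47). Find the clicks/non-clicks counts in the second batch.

9 clicks and 21 non-clicks

Because Beta–binomial updating is additive in the counts, the combined data contributed (α_post−α_prior, β_post−β_prior) successes and failures.
Total across both batches: 43−20=23 clicks, 47−14=33 non-clicks.
Subtract the first batch: 23−14=9 clicks and 33−12=21 non-clicks.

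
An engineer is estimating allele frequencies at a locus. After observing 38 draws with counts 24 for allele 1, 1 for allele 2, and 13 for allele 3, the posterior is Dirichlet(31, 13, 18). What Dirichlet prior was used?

For a Dirichlet(α) prior with multinomial counts c, the posterior is Dirichlet(α + c) componentwise.
Subtract each count from the matching posterior parameter: 31−24=7, 13−1=12, 18−13=5.

Dirichlet(7, 12, 5)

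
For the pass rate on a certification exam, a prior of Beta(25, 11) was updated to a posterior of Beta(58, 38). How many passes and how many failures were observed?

33 passes and 27 failures

Under Beta–binomial conjugacy the posterior parameters are (α+s, β+f).
Match parameters: s=58−25=33, f=38−11=27.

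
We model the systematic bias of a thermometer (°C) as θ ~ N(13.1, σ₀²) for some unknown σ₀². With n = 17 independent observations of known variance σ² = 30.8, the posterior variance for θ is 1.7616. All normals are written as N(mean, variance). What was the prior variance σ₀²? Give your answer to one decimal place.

Posterior precision equals prior precision plus data precision: 1/σ_n² = 1/σ₀² + n/σ².
So 1/σ₀² = 1/1.7616 − 17/30.8 = 0.567666 − 0.551948 = 0.015718.
Hence σ₀² = 1/0.015718 ≈ 63.6.

σ₀² = 63.6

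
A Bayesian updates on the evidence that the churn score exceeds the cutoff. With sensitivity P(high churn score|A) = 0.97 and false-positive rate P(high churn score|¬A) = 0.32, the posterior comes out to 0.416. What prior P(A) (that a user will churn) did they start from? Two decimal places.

P(A) = 0.19

In odds form, posterior odds = prior odds × likelihood ratio, so prior odds = posterior odds ÷ LR.
Posterior odds = 0.416/(1−0.416) = 0.7123. LR = 0.97/0.32 = 3.0312.
Prior odds = 0.7123/3.0312 = 0.2350, so P(A) = 0.2350/(1+0.2350) ≈ 0.19.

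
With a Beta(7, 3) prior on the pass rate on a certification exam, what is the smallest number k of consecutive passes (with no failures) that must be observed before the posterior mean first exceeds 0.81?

k = 6

After k passes and 0 failures the posterior is Beta(7+k, 3), with mean (7+k)/(7+3+k).
Set (7+k)/(10+k) > 0.81 and solve: k > (0.81·10 − 7)/(1 − 0.81) = 5.789.
The smallest integer exceeding 5.789 is 6, and checking k=6: (13)/(16) = 0.8125 > 0.81.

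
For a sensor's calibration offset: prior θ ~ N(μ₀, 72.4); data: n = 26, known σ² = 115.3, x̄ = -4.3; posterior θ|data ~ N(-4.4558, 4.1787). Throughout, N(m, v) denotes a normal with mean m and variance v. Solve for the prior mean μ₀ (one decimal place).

The posterior mean is a precision-weighted average: μ_n = (τ₀μ₀ + τ_data·x̄)/(τ₀+τ_data), with τ₀=1/σ₀² and τ_data=n/σ².
Here τ₀ = 1/72.4 = 0.013812 and τ_data = 26/115.3 = 0.225499, so τ_n = 0.239311.
Rearranging for μ₀: μ₀ = (μ_n·τ_n − τ_data·x̄)/τ₀ = (-4.4558·0.239311 − 0.225499·-4.3) / 0.013812 = -0.096676/0.013812 ≈ -7.0.

μ₀ = -7.0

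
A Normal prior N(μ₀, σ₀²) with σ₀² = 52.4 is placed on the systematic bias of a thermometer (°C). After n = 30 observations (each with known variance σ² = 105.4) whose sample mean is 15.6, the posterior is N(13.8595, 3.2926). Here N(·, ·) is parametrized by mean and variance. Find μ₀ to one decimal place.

The posterior mean is a precision-weighted average: μ_n = (τ₀μ₀ + τ_data·x̄)/(τ₀+τ_data), with τ₀=1/σ₀² and τ_data=n/σ².
Here τ₀ = 1/52.4 = 0.019084 and τ_data = 30/105.4 = 0.284630, so τ_n = 0.303714.
Rearranging for μ₀: μ₀ = (μ_n·τ_n − τ_data·x̄)/τ₀ = (13.8595·0.303714 − 0.284630·15.6) / 0.019084 = -0.230904/0.019084 ≈ -12.1.

μ₀ = -12.1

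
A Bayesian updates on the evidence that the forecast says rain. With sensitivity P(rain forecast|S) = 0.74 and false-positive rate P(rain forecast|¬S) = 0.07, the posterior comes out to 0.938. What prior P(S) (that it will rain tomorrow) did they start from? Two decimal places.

Bayes' rule in odds form gives O(S|E) = O(S)·[P(E|S)/P(E|¬S)], hence O(S) = O(S|E)/LR.
Posterior odds = 0.938/(1−0.938) = 15.1290. LR = 0.74/0.07 = 10.5714.
Prior odds = 15.1290/10.5714 = 1.4311, so P(S) = 1.4311/(1+1.4311) ≈ 0.59.

P(S) = 0.59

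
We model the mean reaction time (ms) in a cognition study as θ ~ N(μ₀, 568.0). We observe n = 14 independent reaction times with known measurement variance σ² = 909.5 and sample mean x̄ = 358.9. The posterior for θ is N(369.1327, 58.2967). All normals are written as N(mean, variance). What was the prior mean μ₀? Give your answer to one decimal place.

With known observation variance, the Normal–Normal posterior has precision τ_n = τ₀ + n/σ² and mean μ_n = (τ₀μ₀ + (n/σ²)x̄)/τ_n.
Here τ₀ = 1/568.0 = 0.001761 and τ_data = 14/909.5 = 0.015393, so τ_n = 0.017154.
Rearranging for μ₀: μ₀ = (μ_n·τ_n − τ_data·x̄)/τ₀ = (369.1327·0.017154 − 0.015393·358.9) / 0.001761 = 0.807555/0.001761 ≈ 458.6.

μ₀ = 458.6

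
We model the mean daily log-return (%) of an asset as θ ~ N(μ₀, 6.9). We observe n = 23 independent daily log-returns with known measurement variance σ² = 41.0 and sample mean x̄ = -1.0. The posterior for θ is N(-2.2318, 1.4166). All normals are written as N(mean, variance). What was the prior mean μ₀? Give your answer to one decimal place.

The posterior mean is a precision-weighted average: μ_n = (τ₀μ₀ + τ_data·x̄)/(τ₀+τ_data), with τ₀=1/σ₀² and τ_data=n/σ².
Here τ₀ = 1/6.9 = 0.144928 and τ_data = 23/41.0 = 0.560976, so τ_n = 0.705904.
Rearranging for μ₀: μ₀ = (μ_n·τ_n − τ_data·x̄)/τ₀ = (-2.2318·0.705904 − 0.560976·-1.0) / 0.144928 = -1.014461/0.144928 ≈ -7.0.

μ₀ = -7.0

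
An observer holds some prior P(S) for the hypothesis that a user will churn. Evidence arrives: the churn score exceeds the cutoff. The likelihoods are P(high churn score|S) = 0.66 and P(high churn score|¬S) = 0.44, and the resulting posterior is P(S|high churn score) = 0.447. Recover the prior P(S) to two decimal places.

In odds form, posterior odds = prior odds × likelihood ratio, so prior odds = posterior odds ÷ LR.
Posterior odds = 0.447/(1−0.447) = 0.8083. LR = 0.66/0.44 = 1.5000.
Prior odds = 0.8083/1.5000 = 0.5389, so P(S) = 0.5389/(1+0.5389) ≈ 0.35.

P(S) = 0.35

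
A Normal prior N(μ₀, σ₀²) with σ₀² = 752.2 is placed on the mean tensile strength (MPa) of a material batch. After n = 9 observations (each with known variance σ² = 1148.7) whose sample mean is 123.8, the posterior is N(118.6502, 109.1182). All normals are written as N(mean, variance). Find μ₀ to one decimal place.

μ₀ = 88.3

With known observation variance, the Normal–Normal posterior has precision τ_n = τ₀ + n/σ² and mean μ_n = (τ₀μ₀ + (n/σ²)x̄)/τ_n.
Here τ₀ = 1/752.2 = 0.001329 and τ_data = 9/1148.7 = 0.007835, so τ_n = 0.009164.
Rearranging for μ₀: μ₀ = (μ_n·τ_n − τ_data·x̄)/τ₀ = (118.6502·0.009164 − 0.007835·123.8) / 0.001329 = 0.117337/0.001329 ≈ 88.3.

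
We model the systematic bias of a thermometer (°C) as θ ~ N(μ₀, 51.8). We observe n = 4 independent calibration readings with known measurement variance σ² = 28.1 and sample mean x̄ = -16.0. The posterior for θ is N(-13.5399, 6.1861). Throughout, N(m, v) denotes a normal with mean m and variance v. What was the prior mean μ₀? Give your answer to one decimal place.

The posterior mean is a precision-weighted average: μ_n = (τ₀μ₀ + τ_data·x̄)/(τ₀+τ_data), with τ₀=1/σ₀² and τ_data=n/σ².
Here τ₀ = 1/51.8 = 0.019305 and τ_data = 4/28.1 = 0.142349, so τ_n = 0.161654.
Rearranging for μ₀: μ₀ = (μ_n·τ_n − τ_data·x̄)/τ₀ = (-13.5399·0.161654 − 0.142349·-16.0) / 0.019305 = 0.088805/0.019305 ≈ 4.6.

μ₀ = 4.6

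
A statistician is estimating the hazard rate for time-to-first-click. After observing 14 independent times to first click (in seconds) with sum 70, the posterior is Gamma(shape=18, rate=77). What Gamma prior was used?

Gamma(shape=4, rate=7)

Gamma–exponential conjugacy: posterior shape = α + n, posterior rate = β + Σtᵢ.
So α = 18 − 14 = 4 and β = 77 − 70 = 7.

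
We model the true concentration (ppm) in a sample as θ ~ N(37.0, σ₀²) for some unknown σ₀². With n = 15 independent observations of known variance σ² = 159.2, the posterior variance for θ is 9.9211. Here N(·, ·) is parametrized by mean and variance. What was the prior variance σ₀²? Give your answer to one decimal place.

σ₀² = 152.1

For the Normal–Normal model with known σ², precisions add: τ_n = τ₀ + n/σ².
So 1/σ₀² = 1/9.9211 − 15/159.2 = 0.100795 − 0.094221 = 0.006574.
Hence σ₀² = 1/0.006574 ≈ 152.1.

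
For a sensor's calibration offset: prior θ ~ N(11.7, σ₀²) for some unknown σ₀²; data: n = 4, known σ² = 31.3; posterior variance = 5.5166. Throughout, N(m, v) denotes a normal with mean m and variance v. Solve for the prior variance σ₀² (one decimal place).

σ₀² = 18.7

Posterior precision equals prior precision plus data precision: 1/σ_n² = 1/σ₀² + n/σ².
So 1/σ₀² = 1/5.5166 − 4/31.3 = 0.181271 − 0.127796 = 0.053475.
Hence σ₀² = 1/0.053475 ≈ 18.7.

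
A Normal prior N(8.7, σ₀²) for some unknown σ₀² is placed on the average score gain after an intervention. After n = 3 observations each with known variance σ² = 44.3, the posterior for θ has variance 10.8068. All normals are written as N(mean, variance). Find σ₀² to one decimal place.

Posterior precision equals prior precision plus data precision: 1/σ_n² = 1/σ₀² + n/σ².
So 1/σ₀² = 1/10.8068 − 3/44.3 = 0.092534 − 0.067720 = 0.024814.
Hence σ₀² = 1/0.024814 ≈ 40.3.

σ₀² = 40.3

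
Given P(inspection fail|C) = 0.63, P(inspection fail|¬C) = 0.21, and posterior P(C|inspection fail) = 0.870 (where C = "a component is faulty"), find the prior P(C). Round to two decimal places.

In odds form, posterior odds = prior odds × likelihood ratio, so prior odds = posterior odds ÷ LR.
Posterior odds = 0.870/(1−0.870) = 6.6923. LR = 0.63/0.21 = 3.0000.
Prior odds = 6.6923/3.0000 = 2.2308, so P(C) = 2.2308/(1+2.2308) ≈ 0.69.

P(C) = 0.69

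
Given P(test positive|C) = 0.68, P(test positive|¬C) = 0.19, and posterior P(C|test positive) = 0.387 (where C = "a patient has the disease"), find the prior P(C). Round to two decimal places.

Bayes' rule in odds form gives O(C|E) = O(C)·[P(E|C)/P(E|¬C)], hence O(C) = O(C|E)/LR.
Posterior odds = 0.387/(1−0.387) = 0.6313. LR = 0.68/0.19 = 3.5789.
Prior odds = 0.6313/3.5789 = 0.1764, so P(C) = 0.1764/(1+0.1764) ≈ 0.15.

P(C) = 0.15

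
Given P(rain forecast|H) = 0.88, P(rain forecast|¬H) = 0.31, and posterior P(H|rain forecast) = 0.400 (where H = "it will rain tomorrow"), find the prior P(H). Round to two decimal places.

In odds form, posterior odds = prior odds × likelihood ratio, so prior odds = posterior odds ÷ LR.
Posterior odds = 0.400/(1−0.400) = 0.6667. LR = 0.88/0.31 = 2.8387.
Prior odds = 0.6667/2.8387 = 0.2349, so P(H) = 0.2349/(1+0.2349) ≈ 0.19.

P(H) = 0.19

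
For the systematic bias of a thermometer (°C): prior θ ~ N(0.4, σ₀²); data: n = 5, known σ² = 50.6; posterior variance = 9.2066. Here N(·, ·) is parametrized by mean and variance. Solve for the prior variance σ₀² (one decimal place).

σ₀² = 102.0

Posterior precision equals prior precision plus data precision: 1/σ_n² = 1/σ₀² + n/σ².
So 1/σ₀² = 1/9.2066 − 5/50.6 = 0.108618 − 0.098814 = 0.009804.
Hence σ₀² = 1/0.009804 ≈ 102.0.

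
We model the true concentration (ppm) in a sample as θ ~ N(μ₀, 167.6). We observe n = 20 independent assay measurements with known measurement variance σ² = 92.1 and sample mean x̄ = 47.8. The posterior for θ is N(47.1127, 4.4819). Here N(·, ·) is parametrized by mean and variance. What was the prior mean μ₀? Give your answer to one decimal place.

The posterior mean is a precision-weighted average: μ_n = (τ₀μ₀ + τ_data·x̄)/(τ₀+τ_data), with τ₀=1/σ₀² and τ_data=n/σ².
Here τ₀ = 1/167.6 = 0.005967 and τ_data = 20/92.1 = 0.217155, so τ_n = 0.223122.
Rearranging for μ₀: μ₀ = (μ_n·τ_n − τ_data·x̄)/τ₀ = (47.1127·0.223122 − 0.217155·47.8) / 0.005967 = 0.131871/0.005967 ≈ 22.1.

μ₀ = 22.1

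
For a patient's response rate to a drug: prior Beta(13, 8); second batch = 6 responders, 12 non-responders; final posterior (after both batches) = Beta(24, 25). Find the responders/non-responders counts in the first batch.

Sequential conjugate updates are equivalent to a single update on the pooled data, so total successes = posterior α − prior α and total failures = posterior β − prior β.
Total across both batches: 24−13=11 responders, 25−8=17 non-responders.
Subtract the second batch: 11−6=5 responders and 17−12=5 non-responders.

5 responders and 5 non-responders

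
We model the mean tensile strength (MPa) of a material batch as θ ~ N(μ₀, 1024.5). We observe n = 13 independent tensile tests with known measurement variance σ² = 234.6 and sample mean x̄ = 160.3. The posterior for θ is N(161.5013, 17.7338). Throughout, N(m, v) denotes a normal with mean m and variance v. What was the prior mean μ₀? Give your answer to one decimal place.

With known observation variance, the Normal–Normal posterior has precision τ_n = τ₀ + n/σ² and mean μ_n = (τ₀μ₀ + (n/σ²)x̄)/τ_n.
Here τ₀ = 1/1024.5 = 0.000976 and τ_data = 13/234.6 = 0.055413, so τ_n = 0.056389.
Rearranging for μ₀: μ₀ = (μ_n·τ_n − τ_data·x̄)/τ₀ = (161.5013·0.056389 − 0.055413·160.3) / 0.000976 = 0.224193/0.000976 ≈ 229.7.

μ₀ = 229.7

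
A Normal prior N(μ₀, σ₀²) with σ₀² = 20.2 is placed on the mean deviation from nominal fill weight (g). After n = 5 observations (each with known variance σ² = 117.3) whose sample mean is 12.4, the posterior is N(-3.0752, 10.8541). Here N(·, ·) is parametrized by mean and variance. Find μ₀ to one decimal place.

μ₀ = -16.4

With known observation variance, the Normal–Normal posterior has precision τ_n = τ₀ + n/σ² and mean μ_n = (τ₀μ₀ + (n/σ²)x̄)/τ_n.
Here τ₀ = 1/20.2 = 0.049505 and τ_data = 5/117.3 = 0.042626, so τ_n = 0.092131.
Rearranging for μ₀: μ₀ = (μ_n·τ_n − τ_data·x̄)/τ₀ = (-3.0752·0.092131 − 0.042626·12.4) / 0.049505 = -0.811884/0.049505 ≈ -16.4.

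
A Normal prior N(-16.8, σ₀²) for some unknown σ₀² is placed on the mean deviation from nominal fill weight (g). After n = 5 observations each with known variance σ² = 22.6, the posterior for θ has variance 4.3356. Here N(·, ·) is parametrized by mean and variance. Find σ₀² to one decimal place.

σ₀² = 106.3

For the Normal–Normal model with known σ², precisions add: τ_n = τ₀ + n/σ².
So 1/σ₀² = 1/4.3356 − 5/22.6 = 0.230649 − 0.221239 = 0.009410.
Hence σ₀² = 1/0.009410 ≈ 106.3.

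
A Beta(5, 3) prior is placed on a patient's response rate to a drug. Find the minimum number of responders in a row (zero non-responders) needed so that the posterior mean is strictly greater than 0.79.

After k responders and 0 non-responders the posterior is Beta(5+k, 3), with mean (5+k)/(5+3+k).
Set (5+k)/(8+k) > 0.79 and solve: k > (0.79·8 − 5)/(1 − 0.79) = 6.286.
The smallest integer exceeding 6.286 is 7.

k = 7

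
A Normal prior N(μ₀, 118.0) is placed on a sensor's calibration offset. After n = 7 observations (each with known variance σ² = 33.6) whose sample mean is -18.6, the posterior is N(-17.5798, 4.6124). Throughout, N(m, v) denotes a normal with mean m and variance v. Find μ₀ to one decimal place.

μ₀ = 7.5

With known observation variance, the Normal–Normal posterior has precision τ_n = τ₀ + n/σ² and mean μ_n = (τ₀μ₀ + (n/σ²)x̄)/τ_n.
Here τ₀ = 1/118.0 = 0.008475 and τ_data = 7/33.6 = 0.208333, so τ_n = 0.216808.
Rearranging for μ₀: μ₀ = (μ_n·τ_n − τ_data·x̄)/τ₀ = (-17.5798·0.216808 − 0.208333·-18.6) / 0.008475 = 0.063553/0.008475 ≈ 7.5.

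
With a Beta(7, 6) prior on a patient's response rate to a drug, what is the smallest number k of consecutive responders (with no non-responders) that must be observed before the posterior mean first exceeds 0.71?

After k responders and 0 non-responders the posterior is Beta(7+k, 6), with mean (7+k)/(7+6+k).
Set (7+k)/(13+k) > 0.71 and solve: k > (0.71·13 − 7)/(1 − 0.71) = 7.690.
The smallest integer exceeding 7.690 is 8, and checking k=8: (15)/(21) = 0.7143 > 0.71.

k = 8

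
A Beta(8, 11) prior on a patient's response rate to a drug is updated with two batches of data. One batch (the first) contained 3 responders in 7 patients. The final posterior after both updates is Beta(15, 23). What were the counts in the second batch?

Because Beta–binomial updating is additive in the counts, the combined data contributed (α_post−α_prior, β_post−β_prior) successes and failures.
Total across both batches: 15−8=7 responders, 23−11=12 non-responders.
Subtract the first batch: 7−3=4 responders and 12−4=8 non-responders.

4 responders and 8 non-responders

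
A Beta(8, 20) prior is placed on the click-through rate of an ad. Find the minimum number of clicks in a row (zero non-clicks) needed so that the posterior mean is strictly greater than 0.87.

After k clicks and 0 non-clicks the posterior is Beta(8+k, 20), with mean (8+k)/(8+20+k).
Set (8+k)/(28+k) > 0.87 and solve: k > (0.87·28 − 8)/(1 − 0.87) = 125.846.
The smallest integer exceeding 125.846 is 126, and checking k=126: (134)/(154) = 0.8701 > 0.87.

k = 126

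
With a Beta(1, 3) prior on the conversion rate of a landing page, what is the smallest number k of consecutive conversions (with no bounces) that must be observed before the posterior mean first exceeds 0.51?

k = 3

After k conversions and 0 bounces the posterior is Beta(1+k, 3), with mean (1+k)/(1+3+k).
Set (1+k)/(4+k) > 0.51 and solve: k > (0.51·4 − 1)/(1 − 0.51) = 2.122.
The smallest integer exceeding 2.122 is 3.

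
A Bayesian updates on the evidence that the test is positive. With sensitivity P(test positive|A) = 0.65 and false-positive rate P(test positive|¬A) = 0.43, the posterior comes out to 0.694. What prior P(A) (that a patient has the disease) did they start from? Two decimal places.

P(A) = 0.60

In odds form, posterior odds = prior odds × likelihood ratio, so prior odds = posterior odds ÷ LR.
Posterior odds = 0.694/(1−0.694) = 2.2680. LR = 0.65/0.43 = 1.5116.
Prior odds = 2.2680/1.5116 = 1.5004, so P(A) = 1.5004/(1+1.5004) ≈ 0.60.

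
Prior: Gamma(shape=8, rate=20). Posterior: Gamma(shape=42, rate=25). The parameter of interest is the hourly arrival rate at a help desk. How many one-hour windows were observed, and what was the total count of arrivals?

n = 5 one-hour windows with total 34 arrivals

A Gamma(α, β) prior (rate parametrization) on a Poisson rate with n observations summing to S gives posterior Gamma(α+S, β+n).
Matching: Σxᵢ = 42 − 8 = 34 and n = 25 − 20 = 5.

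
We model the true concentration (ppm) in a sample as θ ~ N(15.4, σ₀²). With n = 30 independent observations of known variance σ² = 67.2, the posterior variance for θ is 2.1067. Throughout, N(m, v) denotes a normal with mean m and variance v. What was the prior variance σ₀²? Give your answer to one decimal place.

For the Normal–Normal model with known σ², precisions add: τ_n = τ₀ + n/σ².
So 1/σ₀² = 1/2.1067 − 30/67.2 = 0.474676 − 0.446429 = 0.028247.
Hence σ₀² = 1/0.028247 ≈ 35.4.

σ₀² = 35.4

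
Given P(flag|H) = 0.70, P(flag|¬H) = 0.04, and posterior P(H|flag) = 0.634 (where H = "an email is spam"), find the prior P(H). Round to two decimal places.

P(H) = 0.09

In odds form, posterior odds = prior odds × likelihood ratio, so prior odds = posterior odds ÷ LR.
Posterior odds = 0.634/(1−0.634) = 1.7322. LR = 0.70/0.04 = 17.5000.
Prior odds = 1.7322/17.5000 = 0.0990, so P(H) = 0.0990/(1+0.0990) ≈ 0.09.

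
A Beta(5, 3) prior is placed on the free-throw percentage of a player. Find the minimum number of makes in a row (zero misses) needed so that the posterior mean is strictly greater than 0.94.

After k makes and 0 misses the posterior is Beta(5+k, 3), with mean (5+k)/(5+3+k).
Set (5+k)/(8+k) > 0.94 and solve: k > (0.94·8 − 5)/(1 − 0.94) = 42.000.
The smallest integer exceeding 42.000 is 43, and checking k=43: (48)/(51) = 0.9412 > 0.94.

k = 43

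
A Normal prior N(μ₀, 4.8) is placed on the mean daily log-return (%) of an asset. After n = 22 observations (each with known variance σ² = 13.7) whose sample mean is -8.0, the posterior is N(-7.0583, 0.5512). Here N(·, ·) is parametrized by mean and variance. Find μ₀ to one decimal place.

The posterior mean is a precision-weighted average: μ_n = (τ₀μ₀ + τ_data·x̄)/(τ₀+τ_data), with τ₀=1/σ₀² and τ_data=n/σ².
Here τ₀ = 1/4.8 = 0.208333 and τ_data = 22/13.7 = 1.605839, so τ_n = 1.814172.
Rearranging for μ₀: μ₀ = (μ_n·τ_n − τ_data·x̄)/τ₀ = (-7.0583·1.814172 − 1.605839·-8.0) / 0.208333 = 0.041742/0.208333 ≈ 0.2.

μ₀ = 0.2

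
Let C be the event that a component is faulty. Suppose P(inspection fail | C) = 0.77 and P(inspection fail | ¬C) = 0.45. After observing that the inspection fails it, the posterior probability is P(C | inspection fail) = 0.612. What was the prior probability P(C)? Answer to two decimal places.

In odds form, posterior odds = prior odds × likelihood ratio, so prior odds = posterior odds ÷ LR.
Posterior odds = 0.612/(1−0.612) = 1.5773. LR = 0.77/0.45 = 1.7111.
Prior odds = 1.5773/1.7111 = 0.9218, so P(C) = 0.9218/(1+0.9218) ≈ 0.48.

P(C) = 0.48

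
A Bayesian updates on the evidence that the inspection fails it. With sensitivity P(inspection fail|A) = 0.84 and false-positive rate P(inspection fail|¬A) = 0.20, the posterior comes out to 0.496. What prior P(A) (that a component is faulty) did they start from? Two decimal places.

P(A) = 0.19

In odds form, posterior odds = prior odds × likelihood ratio, so prior odds = posterior odds ÷ LR.
Posterior odds = 0.496/(1−0.496) = 0.9841. LR = 0.84/0.20 = 4.2000.
Prior odds = 0.9841/4.2000 = 0.2343, so P(A) = 0.2343/(1+0.2343) ≈ 0.19.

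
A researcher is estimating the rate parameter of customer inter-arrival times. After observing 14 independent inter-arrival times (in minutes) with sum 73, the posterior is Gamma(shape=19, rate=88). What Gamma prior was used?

Gamma(shape=5, rate=15)

For an exponential likelihood with a Gamma(α, β) prior on the rate, n observations with total T give posterior Gamma(α+n, β+T).
So α = 19 − 14 = 5 and β = 88 − 73 = 15.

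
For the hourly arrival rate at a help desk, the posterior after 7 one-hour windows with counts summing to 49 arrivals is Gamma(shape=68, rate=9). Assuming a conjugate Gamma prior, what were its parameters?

Gamma(shape=19, rate=2)

Gamma–Poisson conjugacy: posterior shape = α + Σxᵢ, posterior rate = β + n.
So α = 68 − 49 = 19 and β = 9 − 7 = 2.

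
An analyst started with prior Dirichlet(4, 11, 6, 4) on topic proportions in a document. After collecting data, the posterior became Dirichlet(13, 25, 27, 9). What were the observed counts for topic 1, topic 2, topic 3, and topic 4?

For a Dirichlet(α) prior with multinomial counts c, the posterior is Dirichlet(α + c) componentwise.
Counts are posterior − prior componentwise: 13−4=9, 25−11=14, 27−6=21, 9−4=5.

counts (9, 14, 21, 5)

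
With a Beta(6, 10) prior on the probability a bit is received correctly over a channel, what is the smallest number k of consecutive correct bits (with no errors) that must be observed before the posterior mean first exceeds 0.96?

k = 235

After k correct bits and 0 errors the posterior is Beta(6+k, 10), with mean (6+k)/(6+10+k).
Set (6+k)/(16+k) > 0.96 and solve: k > (0.96·16 − 6)/(1 − 0.96) = 234.000.
The smallest integer exceeding 234.000 is 235, and checking k=235: (241)/(251) = 0.9602 > 0.96.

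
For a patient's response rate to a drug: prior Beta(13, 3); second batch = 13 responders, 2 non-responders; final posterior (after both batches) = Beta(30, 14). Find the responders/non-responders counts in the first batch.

Sequential conjugate updates are equivalent to a single update on the pooled data, so total successes = posterior α − prior α and total failures = posterior β − prior β.
Total across both batches: 30−13=17 responders, 14−3=11 non-responders.
Subtract the second batch: 17−13=4 responders and 11−2=9 non-responders.

4 responders and 9 non-responders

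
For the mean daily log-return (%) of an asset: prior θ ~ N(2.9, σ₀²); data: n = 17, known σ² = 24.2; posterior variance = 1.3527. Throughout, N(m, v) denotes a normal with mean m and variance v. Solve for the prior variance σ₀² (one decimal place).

σ₀² = 27.2

For the Normal–Normal model with known σ², precisions add: τ_n = τ₀ + n/σ².
So 1/σ₀² = 1/1.3527 − 17/24.2 = 0.739262 − 0.702479 = 0.036783.
Hence σ₀² = 1/0.036783 ≈ 27.2.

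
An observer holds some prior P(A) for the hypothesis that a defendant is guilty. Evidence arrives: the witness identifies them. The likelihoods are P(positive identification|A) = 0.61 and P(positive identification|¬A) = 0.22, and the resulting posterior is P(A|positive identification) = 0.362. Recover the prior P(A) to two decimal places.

In odds form, posterior odds = prior odds × likelihood ratio, so prior odds = posterior odds ÷ LR.
Posterior odds = 0.362/(1−0.362) = 0.5674. LR = 0.61/0.22 = 2.7727.
Prior odds = 0.5674/2.7727 = 0.2046, so P(A) = 0.2046/(1+0.2046) ≈ 0.17.

P(A) = 0.17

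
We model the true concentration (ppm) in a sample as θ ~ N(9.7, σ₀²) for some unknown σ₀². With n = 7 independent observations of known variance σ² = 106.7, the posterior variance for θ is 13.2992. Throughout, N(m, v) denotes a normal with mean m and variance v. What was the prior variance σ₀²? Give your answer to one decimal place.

For the Normal–Normal model with known σ², precisions add: τ_n = τ₀ + n/σ².
So 1/σ₀² = 1/13.2992 − 7/106.7 = 0.075192 − 0.065604 = 0.009588.
Hence σ₀² = 1/0.009588 ≈ 104.3.

σ₀² = 104.3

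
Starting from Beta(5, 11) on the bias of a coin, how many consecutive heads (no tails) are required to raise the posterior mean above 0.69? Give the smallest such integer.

k = 20

After k heads and 0 tails the posterior is Beta(5+k, 11), with mean (5+k)/(5+11+k).
Set (5+k)/(16+k) > 0.69 and solve: k > (0.69·16 − 5)/(1 − 0.69) = 19.484.
The smallest integer exceeding 19.484 is 20, and checking k=20: (25)/(36) = 0.6944 > 0.69.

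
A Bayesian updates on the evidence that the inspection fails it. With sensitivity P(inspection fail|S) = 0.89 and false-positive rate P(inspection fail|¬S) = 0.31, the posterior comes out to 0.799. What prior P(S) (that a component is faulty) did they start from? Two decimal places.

In odds form, posterior odds = prior odds × likelihood ratio, so prior odds = posterior odds ÷ LR.
Posterior odds = 0.799/(1−0.799) = 3.9751. LR = 0.89/0.31 = 2.8710.
Prior odds = 3.9751/2.8710 = 1.3846, so P(S) = 1.3846/(1+1.3846) ≈ 0.58.

P(S) = 0.58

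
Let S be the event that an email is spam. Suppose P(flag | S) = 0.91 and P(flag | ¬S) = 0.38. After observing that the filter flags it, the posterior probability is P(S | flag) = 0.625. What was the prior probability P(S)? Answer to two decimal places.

In odds form, posterior odds = prior odds × likelihood ratio, so prior odds = posterior odds ÷ LR.
Posterior odds = 0.625/(1−0.625) = 1.6667. LR = 0.91/0.38 = 2.3947.
Prior odds = 1.6667/2.3947 = 0.6960, so P(S) = 0.6960/(1+0.6960) ≈ 0.41.

P(S) = 0.41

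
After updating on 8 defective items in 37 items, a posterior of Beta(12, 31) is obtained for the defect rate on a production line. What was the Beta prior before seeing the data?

Beta(4, 2)

Under Beta–binomial conjugacy the posterior parameters are (a+s, b+f).
Subtract the data counts: 12−8=4, 31−29=2.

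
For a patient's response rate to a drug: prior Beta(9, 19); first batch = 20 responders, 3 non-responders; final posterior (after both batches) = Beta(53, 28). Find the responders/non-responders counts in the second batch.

Because Beta–binomial updating is additive in the counts, the combined data contributed (α_post−α_prior, β_post−β_prior) successes and failures.
Total across both batches: 53−9=44 responders, 28−19=9 non-responders.
Subtract the first batch: 44−20=24 responders and 9−3=6 non-responders.

24 responders and 6 non-responders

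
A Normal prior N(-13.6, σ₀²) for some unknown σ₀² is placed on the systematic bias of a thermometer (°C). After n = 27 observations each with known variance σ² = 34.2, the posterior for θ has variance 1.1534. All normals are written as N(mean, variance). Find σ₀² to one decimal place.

σ₀² = 12.9

For the Normal–Normal model with known σ², precisions add: τ_n = τ₀ + n/σ².
So 1/σ₀² = 1/1.1534 − 27/34.2 = 0.867002 − 0.789474 = 0.077528.
Hence σ₀² = 1/0.077528 ≈ 12.9.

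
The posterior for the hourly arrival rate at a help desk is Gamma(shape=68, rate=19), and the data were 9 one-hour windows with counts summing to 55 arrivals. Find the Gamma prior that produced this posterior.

Gamma(shape=13, rate=10)

A Gamma(α, β) prior (rate parametrization) on a Poisson rate with n observations summing to S gives posterior Gamma(α+S, β+n).
So α = 68 − 55 = 13 and β = 19 − 9 = 10.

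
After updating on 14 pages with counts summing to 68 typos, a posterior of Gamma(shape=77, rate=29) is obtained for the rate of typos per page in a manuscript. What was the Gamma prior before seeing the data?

Gamma(shape=9, rate=15)

A Gamma(α, β) prior (rate parametrization) on a Poisson rate with n observations summing to S gives posterior Gamma(α+S, β+n).
So α = 77 − 68 = 9 and β = 29 − 14 = 15.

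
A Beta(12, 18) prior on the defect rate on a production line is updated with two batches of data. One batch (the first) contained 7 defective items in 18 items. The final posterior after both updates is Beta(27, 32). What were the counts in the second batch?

8 defective items and 3 good items

Sequential conjugate updates are equivalent to a single update on the pooled data, so total successes = posterior α − prior α and total failures = posterior β − prior β.
Total across both batches: 27−12=15 defective items, 32−18=14 good items.
Subtract the first batch: 15−7=8 defective items and 14−11=3 good items.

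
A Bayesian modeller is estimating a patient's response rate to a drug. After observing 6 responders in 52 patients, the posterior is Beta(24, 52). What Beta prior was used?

A Beta(a, b) prior with s successes and f failures in binomial data gives a Beta(a+s, b+f) posterior.
So a = 24 − 6 = 18 and b = 52 − 46 = 6.

Beta(18, 6)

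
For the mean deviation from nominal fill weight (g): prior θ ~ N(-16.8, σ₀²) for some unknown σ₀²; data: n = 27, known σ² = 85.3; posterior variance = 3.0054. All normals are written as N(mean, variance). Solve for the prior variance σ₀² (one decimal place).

σ₀² = 61.7

For the Normal–Normal model with known σ², precisions add: τ_n = τ₀ + n/σ².
So 1/σ₀² = 1/3.0054 − 27/85.3 = 0.332734 − 0.316530 = 0.016204.
Hence σ₀² = 1/0.016204 ≈ 61.7.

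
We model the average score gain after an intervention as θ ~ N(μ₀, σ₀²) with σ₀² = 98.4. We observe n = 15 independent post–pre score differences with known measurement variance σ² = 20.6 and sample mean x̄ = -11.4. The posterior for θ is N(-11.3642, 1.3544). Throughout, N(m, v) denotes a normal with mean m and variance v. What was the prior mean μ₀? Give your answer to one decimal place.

The posterior mean is a precision-weighted average: μ_n = (τ₀μ₀ + τ_data·x̄)/(τ₀+τ_data), with τ₀=1/σ₀² and τ_data=n/σ².
Here τ₀ = 1/98.4 = 0.010163 and τ_data = 15/20.6 = 0.728155, so τ_n = 0.738318.
Rearranging for μ₀: μ₀ = (μ_n·τ_n − τ_data·x̄)/τ₀ = (-11.3642·0.738318 − 0.728155·-11.4) / 0.010163 = -0.089426/0.010163 ≈ -8.8.

μ₀ = -8.8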